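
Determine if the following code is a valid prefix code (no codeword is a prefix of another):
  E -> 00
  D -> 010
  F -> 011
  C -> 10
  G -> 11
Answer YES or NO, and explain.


Checking each pair (does one codeword prefix another?):
  E='00' vs D='010': no prefix
  E='00' vs F='011': no prefix
  E='00' vs C='10': no prefix
  E='00' vs G='11': no prefix
  D='010' vs E='00': no prefix
  D='010' vs F='011': no prefix
  D='010' vs C='10': no prefix
  D='010' vs G='11': no prefix
  F='011' vs E='00': no prefix
  F='011' vs D='010': no prefix
  F='011' vs C='10': no prefix
  F='011' vs G='11': no prefix
  C='10' vs E='00': no prefix
  C='10' vs D='010': no prefix
  C='10' vs F='011': no prefix
  C='10' vs G='11': no prefix
  G='11' vs E='00': no prefix
  G='11' vs D='010': no prefix
  G='11' vs F='011': no prefix
  G='11' vs C='10': no prefix
No violation found over all pairs.

YES -- this is a valid prefix code. No codeword is a prefix of any other codeword.


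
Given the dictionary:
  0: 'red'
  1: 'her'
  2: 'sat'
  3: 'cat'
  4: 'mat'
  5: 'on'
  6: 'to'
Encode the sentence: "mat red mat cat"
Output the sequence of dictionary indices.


Look up each word in the dictionary:
  'mat' -> 4
  'red' -> 0
  'mat' -> 4
  'cat' -> 3

Encoded: [4, 0, 4, 3]


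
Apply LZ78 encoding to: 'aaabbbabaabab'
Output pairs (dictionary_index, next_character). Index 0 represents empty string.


LZ78 encoding steps:
Dictionary: {0: ''}
Step 1: w='' (idx 0), next='a' -> output (0, 'a'), add 'a' as idx 1
Step 2: w='a' (idx 1), next='a' -> output (1, 'a'), add 'aa' as idx 2
Step 3: w='' (idx 0), next='b' -> output (0, 'b'), add 'b' as idx 3
Step 4: w='b' (idx 3), next='b' -> output (3, 'b'), add 'bb' as idx 4
Step 5: w='a' (idx 1), next='b' -> output (1, 'b'), add 'ab' as idx 5
Step 6: w='aa' (idx 2), next='b' -> output (2, 'b'), add 'aab' as idx 6
Step 7: w='ab' (idx 5), end of input -> output (5, '')


Encoded: [(0, 'a'), (1, 'a'), (0, 'b'), (3, 'b'), (1, 'b'), (2, 'b'), (5, '')]


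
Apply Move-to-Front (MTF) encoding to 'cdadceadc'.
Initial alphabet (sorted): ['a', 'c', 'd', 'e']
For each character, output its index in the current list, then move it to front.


MTF encoding:
'c': index 1 in ['a', 'c', 'd', 'e'] -> ['c', 'a', 'd', 'e']
'd': index 2 in ['c', 'a', 'd', 'e'] -> ['d', 'c', 'a', 'e']
'a': index 2 in ['d', 'c', 'a', 'e'] -> ['a', 'd', 'c', 'e']
'd': index 1 in ['a', 'd', 'c', 'e'] -> ['d', 'a', 'c', 'e']
'c': index 2 in ['d', 'a', 'c', 'e'] -> ['c', 'd', 'a', 'e']
'e': index 3 in ['c', 'd', 'a', 'e'] -> ['e', 'c', 'd', 'a']
'a': index 3 in ['e', 'c', 'd', 'a'] -> ['a', 'e', 'c', 'd']
'd': index 3 in ['a', 'e', 'c', 'd'] -> ['d', 'a', 'e', 'c']
'c': index 3 in ['d', 'a', 'e', 'c'] -> ['c', 'd', 'a', 'e']


Output: [1, 2, 2, 1, 2, 3, 3, 3, 3]


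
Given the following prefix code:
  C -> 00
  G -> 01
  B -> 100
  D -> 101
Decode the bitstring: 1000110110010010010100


Decoding step by step:
Bits 100 -> B
Bits 01 -> G
Bits 101 -> D
Bits 100 -> B
Bits 100 -> B
Bits 100 -> B
Bits 101 -> D
Bits 00 -> C


Decoded message: BGDBBBDC


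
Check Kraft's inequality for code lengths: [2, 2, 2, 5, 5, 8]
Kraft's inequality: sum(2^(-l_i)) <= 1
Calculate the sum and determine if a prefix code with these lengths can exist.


Sum = 2^(-2) + 2^(-2) + 2^(-2) + 2^(-5) + 2^(-5) + 2^(-8)
    = 0.25 + 0.25 + 0.25 + 0.03125 + 0.03125 + 0.00390625
    = 209/256 = 0.81640625
Since 0.81640625 <= 1, Kraft's inequality IS satisfied.
A prefix code with these lengths CAN exist.

Kraft sum = 0.81640625. Satisfied.


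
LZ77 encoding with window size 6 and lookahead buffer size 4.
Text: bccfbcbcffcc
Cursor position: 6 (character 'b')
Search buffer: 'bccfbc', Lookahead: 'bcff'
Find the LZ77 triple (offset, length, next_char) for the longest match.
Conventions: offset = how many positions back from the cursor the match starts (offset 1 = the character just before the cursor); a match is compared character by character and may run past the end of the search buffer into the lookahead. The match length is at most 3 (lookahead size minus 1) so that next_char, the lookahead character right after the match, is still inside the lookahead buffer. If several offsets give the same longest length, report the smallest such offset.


Try each offset into the search buffer:
  offset=1 (pos 5, char 'c'): match length 0
  offset=2 (pos 4, char 'b'): match length 2
  offset=3 (pos 3, char 'f'): match length 0
  offset=4 (pos 2, char 'c'): match length 0
  offset=5 (pos 1, char 'c'): match length 0
  offset=6 (pos 0, char 'b'): match length 2
Longest match has length 2, found at offsets 2, 6; take the smallest, offset 2.
next_char = character at position 6 + 2 = 8 -> 'f'

Best match: offset=2, length=2 (matching 'bc' starting at position 4)
LZ77 triple: (2, 2, 'f')


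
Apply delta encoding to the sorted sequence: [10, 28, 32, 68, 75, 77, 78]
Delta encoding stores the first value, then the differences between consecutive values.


First value: 10
Deltas:
  28 - 10 = 18
  32 - 28 = 4
  68 - 32 = 36
  75 - 68 = 7
  77 - 75 = 2
  78 - 77 = 1


Delta encoded: [10, 18, 4, 36, 7, 2, 1]


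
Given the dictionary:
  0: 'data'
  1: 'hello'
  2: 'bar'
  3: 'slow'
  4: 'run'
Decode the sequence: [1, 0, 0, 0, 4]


Look up each index in the dictionary:
  1 -> 'hello'
  0 -> 'data'
  0 -> 'data'
  0 -> 'data'
  4 -> 'run'

Decoded: "hello data data data run"


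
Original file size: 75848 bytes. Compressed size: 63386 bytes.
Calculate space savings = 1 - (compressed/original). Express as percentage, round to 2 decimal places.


ratio = compressed/original = 63386/75848 = 0.835698
savings = 1 - ratio = 1 - 0.835698 = 0.164302
as a percentage: 0.164302 * 100 = 16.43%

Space savings = 1 - 63386/75848 = 16.43%


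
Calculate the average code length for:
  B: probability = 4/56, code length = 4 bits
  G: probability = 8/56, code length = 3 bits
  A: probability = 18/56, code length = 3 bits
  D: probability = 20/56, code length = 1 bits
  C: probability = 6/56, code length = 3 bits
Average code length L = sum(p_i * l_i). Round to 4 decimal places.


Weighted contributions p_i * l_i:
  B: (4/56) * 4 = 16/56
  G: (8/56) * 3 = 24/56
  A: (18/56) * 3 = 54/56
  D: (20/56) * 1 = 20/56
  C: (6/56) * 3 = 18/56
Sum = (16 + 24 + 54 + 20 + 18)/56 = 132/56

L = 132/56 = 2.3571 bits/symbol


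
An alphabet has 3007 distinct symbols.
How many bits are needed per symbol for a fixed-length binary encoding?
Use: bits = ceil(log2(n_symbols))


log2(3007) = 11.5541
Bracket: 2^11 = 2048 < 3007 <= 2^12 = 4096
So ceil(log2(3007)) = 12

bits = ceil(log2(3007)) = ceil(11.5541) = 12 bits


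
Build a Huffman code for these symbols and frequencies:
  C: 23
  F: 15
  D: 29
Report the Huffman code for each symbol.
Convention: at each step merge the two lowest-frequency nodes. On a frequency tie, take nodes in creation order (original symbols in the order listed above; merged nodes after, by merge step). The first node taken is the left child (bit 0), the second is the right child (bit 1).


Huffman tree construction:
Step 1: Merge F(15) + C(23) = 38
Step 2: Merge D(29) + (F+C)(38) = 67
Read each symbol's code off the tree from the root (left child = 0, right child = 1).

Codes:
  C: 11 (length 2)
  F: 10 (length 2)
  D: 0 (length 1)
Average code length: 105/67 = 1.5672 bits/symbol


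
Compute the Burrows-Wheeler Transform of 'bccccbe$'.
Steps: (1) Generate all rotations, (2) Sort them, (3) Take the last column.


Rotations (sorted):
  0: $bccccbe -> last char: e
  1: bccccbe$ -> last char: $
  2: be$bcccc -> last char: c
  3: cbe$bccc -> last char: c
  4: ccbe$bcc -> last char: c
  5: cccbe$bc -> last char: c
  6: ccccbe$b -> last char: b
  7: e$bccccb -> last char: b


BWT = e$ccccbb


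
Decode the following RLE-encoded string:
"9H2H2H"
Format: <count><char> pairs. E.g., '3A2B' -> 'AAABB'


Expanding each <count><char> pair:
  9H -> 'HHHHHHHHH'
  2H -> 'HH'
  2H -> 'HH'

Decoded = HHHHHHHHHHHHH


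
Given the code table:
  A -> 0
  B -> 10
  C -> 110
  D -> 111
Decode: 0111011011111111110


Decoding:
0 -> A
111 -> D
0 -> A
110 -> C
111 -> D
111 -> D
111 -> D
10 -> B


Result: ADACDDDB


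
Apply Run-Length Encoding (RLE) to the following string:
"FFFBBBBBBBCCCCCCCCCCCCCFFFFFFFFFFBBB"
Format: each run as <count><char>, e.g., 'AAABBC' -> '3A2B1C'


Scanning runs left to right:
  i=0: run of 'F' x 3 -> '3F'
  i=3: run of 'B' x 7 -> '7B'
  i=10: run of 'C' x 13 -> '13C'
  i=23: run of 'F' x 10 -> '10F'
  i=33: run of 'B' x 3 -> '3B'

RLE = 3F7B13C10F3B


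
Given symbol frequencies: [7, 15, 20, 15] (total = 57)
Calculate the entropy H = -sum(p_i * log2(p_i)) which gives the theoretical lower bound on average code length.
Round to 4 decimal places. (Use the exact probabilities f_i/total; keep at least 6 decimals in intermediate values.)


Per-symbol terms -p_i * log2(p_i) with p_i = f_i/57:
  p = 7/57 = 0.122807: log2(p) = -3.025535, -p*log2(p) = 0.371557
  p = 15/57 = 0.263158: log2(p) = -1.925999, -p*log2(p) = 0.506842
  p = 20/57 = 0.350877: log2(p) = -1.510962, -p*log2(p) = 0.530162
  p = 15/57 = 0.263158: log2(p) = -1.925999, -p*log2(p) = 0.506842
H = 0.371557 + 0.506842 + 0.530162 + 0.506842 = 1.915403

H = 1.9154 bits/symbol


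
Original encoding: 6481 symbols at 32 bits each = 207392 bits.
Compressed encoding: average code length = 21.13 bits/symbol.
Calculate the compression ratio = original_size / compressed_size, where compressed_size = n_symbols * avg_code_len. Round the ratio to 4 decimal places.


original_size = n_symbols * orig_bits = 6481 * 32 = 207392 bits
compressed_size = n_symbols * avg_code_len = 6481 * 21.13 = 136943.53 bits
ratio = original_size / compressed_size = 207392 / 136943.53 = 1.5144

Compression ratio = 1.5144


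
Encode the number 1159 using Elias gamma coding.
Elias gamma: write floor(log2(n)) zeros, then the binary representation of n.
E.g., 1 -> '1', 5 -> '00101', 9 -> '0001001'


num_bits = floor(log2(1159)) + 1 = 11
leading_zeros = num_bits - 1 = 10
binary(1159) = 10010000111

Elias gamma(1159) = '0000000000' + '10010000111' = 000000000010010000111 (21 bits)


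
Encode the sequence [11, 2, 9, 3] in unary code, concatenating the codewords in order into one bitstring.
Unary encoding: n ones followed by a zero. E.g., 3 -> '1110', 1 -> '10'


Encode each number as n ones followed by a terminating 0:
  11 -> 111111111110 (12 bits)
  2 -> 110 (3 bits)
  9 -> 1111111110 (10 bits)
  3 -> 1110 (4 bits)
Total length = 12 + 3 + 10 + 4 = 29 bits.

Unary([11, 2, 9, 3]) = 11111111111011011111111101110 (29 bits)


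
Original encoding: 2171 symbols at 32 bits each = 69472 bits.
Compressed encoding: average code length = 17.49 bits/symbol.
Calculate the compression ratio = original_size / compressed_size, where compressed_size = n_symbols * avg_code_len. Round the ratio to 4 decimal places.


original_size = n_symbols * orig_bits = 2171 * 32 = 69472 bits
compressed_size = n_symbols * avg_code_len = 2171 * 17.49 = 37970.79 bits
ratio = original_size / compressed_size = 69472 / 37970.79 = 1.8296

Compression ratio = 1.8296


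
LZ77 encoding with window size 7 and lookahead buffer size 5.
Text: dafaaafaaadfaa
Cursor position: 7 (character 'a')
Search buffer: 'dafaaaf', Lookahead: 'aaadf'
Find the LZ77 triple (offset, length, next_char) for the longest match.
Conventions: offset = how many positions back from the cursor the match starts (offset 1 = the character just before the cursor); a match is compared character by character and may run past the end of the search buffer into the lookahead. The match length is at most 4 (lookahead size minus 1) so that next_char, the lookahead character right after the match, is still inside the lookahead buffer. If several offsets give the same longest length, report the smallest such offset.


Try each offset into the search buffer:
  offset=1 (pos 6, char 'f'): match length 0
  offset=2 (pos 5, char 'a'): match length 1
  offset=3 (pos 4, char 'a'): match length 2
  offset=4 (pos 3, char 'a'): match length 3
  offset=5 (pos 2, char 'f'): match length 0
  offset=6 (pos 1, char 'a'): match length 1
  offset=7 (pos 0, char 'd'): match length 0
Longest match has length 3 at offset 4.
next_char = character at position 7 + 3 = 10 -> 'd'

Best match: offset=4, length=3 (matching 'aaa' starting at position 3)
LZ77 triple: (4, 3, 'd')


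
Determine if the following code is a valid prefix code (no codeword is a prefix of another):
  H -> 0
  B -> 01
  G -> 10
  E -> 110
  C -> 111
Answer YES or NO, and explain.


Checking each pair (does one codeword prefix another?):
  H='0' vs B='01': prefix -- VIOLATION

NO -- this is NOT a valid prefix code. H (0) is a prefix of B (01).


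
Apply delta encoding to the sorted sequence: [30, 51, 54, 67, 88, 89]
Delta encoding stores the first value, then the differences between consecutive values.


First value: 30
Deltas:
  51 - 30 = 21
  54 - 51 = 3
  67 - 54 = 13
  88 - 67 = 21
  89 - 88 = 1


Delta encoded: [30, 21, 3, 13, 21, 1]


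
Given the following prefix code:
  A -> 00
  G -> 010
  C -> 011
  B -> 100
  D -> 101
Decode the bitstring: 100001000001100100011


Decoding step by step:
Bits 100 -> B
Bits 00 -> A
Bits 100 -> B
Bits 00 -> A
Bits 011 -> C
Bits 00 -> A
Bits 100 -> B
Bits 011 -> C


Decoded message: BABACABC


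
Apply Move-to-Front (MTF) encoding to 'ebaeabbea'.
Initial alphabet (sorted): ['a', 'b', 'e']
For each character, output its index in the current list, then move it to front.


MTF encoding:
'e': index 2 in ['a', 'b', 'e'] -> ['e', 'a', 'b']
'b': index 2 in ['e', 'a', 'b'] -> ['b', 'e', 'a']
'a': index 2 in ['b', 'e', 'a'] -> ['a', 'b', 'e']
'e': index 2 in ['a', 'b', 'e'] -> ['e', 'a', 'b']
'a': index 1 in ['e', 'a', 'b'] -> ['a', 'e', 'b']
'b': index 2 in ['a', 'e', 'b'] -> ['b', 'a', 'e']
'b': index 0 in ['b', 'a', 'e'] -> ['b', 'a', 'e']
'e': index 2 in ['b', 'a', 'e'] -> ['e', 'b', 'a']
'a': index 2 in ['e', 'b', 'a'] -> ['a', 'e', 'b']


Output: [2, 2, 2, 2, 1, 2, 0, 2, 2]


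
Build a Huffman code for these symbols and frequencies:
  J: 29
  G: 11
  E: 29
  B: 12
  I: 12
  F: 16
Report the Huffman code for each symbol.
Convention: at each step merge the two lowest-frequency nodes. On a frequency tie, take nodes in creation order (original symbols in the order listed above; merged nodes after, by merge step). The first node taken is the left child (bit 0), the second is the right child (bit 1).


Huffman tree construction:
Step 1: Merge G(11) + B(12) = 23
Step 2: Merge I(12) + F(16) = 28
Step 3: Merge (G+B)(23) + (I+F)(28) = 51
Step 4: Merge J(29) + E(29) = 58
Step 5: Merge ((G+B)+(I+F))(51) + (J+E)(58) = 109
Read each symbol's code off the tree from the root (left child = 0, right child = 1).

Codes:
  J: 10 (length 2)
  G: 000 (length 3)
  E: 11 (length 2)
  B: 001 (length 3)
  I: 010 (length 3)
  F: 011 (length 3)
Average code length: 269/109 = 2.4679 bits/symbol


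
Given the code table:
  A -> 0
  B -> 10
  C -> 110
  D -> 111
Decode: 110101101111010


Decoding:
110 -> C
10 -> B
110 -> C
111 -> D
10 -> B
10 -> B


Result: CBCDBB


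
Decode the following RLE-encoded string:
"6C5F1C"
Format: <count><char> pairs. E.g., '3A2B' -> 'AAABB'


Expanding each <count><char> pair:
  6C -> 'CCCCCC'
  5F -> 'FFFFF'
  1C -> 'C'

Decoded = CCCCCCFFFFFC


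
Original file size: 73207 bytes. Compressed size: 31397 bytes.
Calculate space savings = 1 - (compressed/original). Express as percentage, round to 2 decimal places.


ratio = compressed/original = 31397/73207 = 0.42888
savings = 1 - ratio = 1 - 0.42888 = 0.57112
as a percentage: 0.57112 * 100 = 57.11%

Space savings = 1 - 31397/73207 = 57.11%


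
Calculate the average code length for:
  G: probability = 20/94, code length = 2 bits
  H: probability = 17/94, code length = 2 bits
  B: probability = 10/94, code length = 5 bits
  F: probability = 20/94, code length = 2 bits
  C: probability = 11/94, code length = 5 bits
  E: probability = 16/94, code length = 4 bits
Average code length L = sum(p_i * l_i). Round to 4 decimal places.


Weighted contributions p_i * l_i:
  G: (20/94) * 2 = 40/94
  H: (17/94) * 2 = 34/94
  B: (10/94) * 5 = 50/94
  F: (20/94) * 2 = 40/94
  C: (11/94) * 5 = 55/94
  E: (16/94) * 4 = 64/94
Sum = (40 + 34 + 50 + 40 + 55 + 64)/94 = 283/94

L = 283/94 = 3.0106 bits/symbol


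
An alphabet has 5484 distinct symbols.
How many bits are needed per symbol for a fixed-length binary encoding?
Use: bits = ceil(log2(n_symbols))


log2(5484) = 12.421
Bracket: 2^12 = 4096 < 5484 <= 2^13 = 8192
So ceil(log2(5484)) = 13

bits = ceil(log2(5484)) = ceil(12.421) = 13 bits


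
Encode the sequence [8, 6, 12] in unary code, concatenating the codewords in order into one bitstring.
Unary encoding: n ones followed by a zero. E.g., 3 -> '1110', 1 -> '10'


Encode each number as n ones followed by a terminating 0:
  8 -> 111111110 (9 bits)
  6 -> 1111110 (7 bits)
  12 -> 1111111111110 (13 bits)
Total length = 9 + 7 + 13 = 29 bits.

Unary([8, 6, 12]) = 11111111011111101111111111110 (29 bits)


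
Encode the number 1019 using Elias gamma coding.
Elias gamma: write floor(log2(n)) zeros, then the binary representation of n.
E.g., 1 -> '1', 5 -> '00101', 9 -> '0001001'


num_bits = floor(log2(1019)) + 1 = 10
leading_zeros = num_bits - 1 = 9
binary(1019) = 1111111011

Elias gamma(1019) = '000000000' + '1111111011' = 0000000001111111011 (19 bits)


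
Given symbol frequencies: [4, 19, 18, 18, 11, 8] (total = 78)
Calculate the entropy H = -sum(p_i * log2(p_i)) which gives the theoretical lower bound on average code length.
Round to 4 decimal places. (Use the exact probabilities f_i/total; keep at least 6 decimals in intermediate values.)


Per-symbol terms -p_i * log2(p_i) with p_i = f_i/78:
  p = 4/78 = 0.051282: log2(p) = -4.285402, -p*log2(p) = 0.219764
  p = 19/78 = 0.243590: log2(p) = -2.037475, -p*log2(p) = 0.496308
  p = 18/78 = 0.230769: log2(p) = -2.115477, -p*log2(p) = 0.488187
  p = 18/78 = 0.230769: log2(p) = -2.115477, -p*log2(p) = 0.488187
  p = 11/78 = 0.141026: log2(p) = -2.825971, -p*log2(p) = 0.398534
  p = 8/78 = 0.102564: log2(p) = -3.285402, -p*log2(p) = 0.336964
H = 0.219764 + 0.496308 + 0.488187 + 0.488187 + 0.398534 + 0.336964 = 2.427944

H = 2.4279 bits/symbol


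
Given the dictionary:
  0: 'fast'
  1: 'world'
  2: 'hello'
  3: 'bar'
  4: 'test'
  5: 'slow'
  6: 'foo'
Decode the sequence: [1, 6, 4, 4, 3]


Look up each index in the dictionary:
  1 -> 'world'
  6 -> 'foo'
  4 -> 'test'
  4 -> 'test'
  3 -> 'bar'

Decoded: "world foo test test bar"


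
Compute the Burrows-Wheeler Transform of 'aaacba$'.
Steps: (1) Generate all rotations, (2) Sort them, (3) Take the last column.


Rotations (sorted):
  0: $aaacba -> last char: a
  1: a$aaacb -> last char: b
  2: aaacba$ -> last char: $
  3: aacba$a -> last char: a
  4: acba$aa -> last char: a
  5: ba$aaac -> last char: c
  6: cba$aaa -> last char: a


BWT = ab$aaca


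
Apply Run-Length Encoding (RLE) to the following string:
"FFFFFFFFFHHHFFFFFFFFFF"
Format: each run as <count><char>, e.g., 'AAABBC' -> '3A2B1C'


Scanning runs left to right:
  i=0: run of 'F' x 9 -> '9F'
  i=9: run of 'H' x 3 -> '3H'
  i=12: run of 'F' x 10 -> '10F'

RLE = 9F3H10F


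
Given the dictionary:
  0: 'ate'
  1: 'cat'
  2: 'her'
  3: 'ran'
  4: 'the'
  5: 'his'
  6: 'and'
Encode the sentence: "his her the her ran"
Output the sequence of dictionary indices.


Look up each word in the dictionary:
  'his' -> 5
  'her' -> 2
  'the' -> 4
  'her' -> 2
  'ran' -> 3

Encoded: [5, 2, 4, 2, 3]


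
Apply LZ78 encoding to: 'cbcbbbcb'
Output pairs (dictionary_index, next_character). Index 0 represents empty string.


LZ78 encoding steps:
Dictionary: {0: ''}
Step 1: w='' (idx 0), next='c' -> output (0, 'c'), add 'c' as idx 1
Step 2: w='' (idx 0), next='b' -> output (0, 'b'), add 'b' as idx 2
Step 3: w='c' (idx 1), next='b' -> output (1, 'b'), add 'cb' as idx 3
Step 4: w='b' (idx 2), next='b' -> output (2, 'b'), add 'bb' as idx 4
Step 5: w='cb' (idx 3), end of input -> output (3, '')


Encoded: [(0, 'c'), (0, 'b'), (1, 'b'), (2, 'b'), (3, '')]


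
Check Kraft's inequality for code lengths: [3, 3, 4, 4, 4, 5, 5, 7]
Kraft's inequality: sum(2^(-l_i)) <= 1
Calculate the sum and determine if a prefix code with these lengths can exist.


Sum = 2^(-3) + 2^(-3) + 2^(-4) + 2^(-4) + 2^(-4) + 2^(-5) + 2^(-5) + 2^(-7)
    = 0.125 + 0.125 + 0.0625 + 0.0625 + 0.0625 + 0.03125 + 0.03125 + 0.0078125
    = 65/128 = 0.5078125
Since 0.5078125 <= 1, Kraft's inequality IS satisfied.
A prefix code with these lengths CAN exist.

Kraft sum = 0.5078125. Satisfied.


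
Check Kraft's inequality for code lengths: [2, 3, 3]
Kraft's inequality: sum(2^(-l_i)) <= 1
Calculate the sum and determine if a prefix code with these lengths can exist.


Sum = 2^(-2) + 2^(-3) + 2^(-3)
    = 0.25 + 0.125 + 0.125
    = 4/8 = 0.5
Since 0.5 <= 1, Kraft's inequality IS satisfied.
A prefix code with these lengths CAN exist.

Kraft sum = 0.5. Satisfied.


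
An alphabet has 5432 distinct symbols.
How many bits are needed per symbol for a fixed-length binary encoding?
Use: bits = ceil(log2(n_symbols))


log2(5432) = 12.4073
Bracket: 2^12 = 4096 < 5432 <= 2^13 = 8192
So ceil(log2(5432)) = 13

bits = ceil(log2(5432)) = ceil(12.4073) = 13 bits


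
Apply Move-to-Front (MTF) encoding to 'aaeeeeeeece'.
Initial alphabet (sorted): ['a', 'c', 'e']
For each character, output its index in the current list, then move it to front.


MTF encoding:
'a': index 0 in ['a', 'c', 'e'] -> ['a', 'c', 'e']
'a': index 0 in ['a', 'c', 'e'] -> ['a', 'c', 'e']
'e': index 2 in ['a', 'c', 'e'] -> ['e', 'a', 'c']
'e': index 0 in ['e', 'a', 'c'] -> ['e', 'a', 'c']
'e': index 0 in ['e', 'a', 'c'] -> ['e', 'a', 'c']
'e': index 0 in ['e', 'a', 'c'] -> ['e', 'a', 'c']
'e': index 0 in ['e', 'a', 'c'] -> ['e', 'a', 'c']
'e': index 0 in ['e', 'a', 'c'] -> ['e', 'a', 'c']
'e': index 0 in ['e', 'a', 'c'] -> ['e', 'a', 'c']
'c': index 2 in ['e', 'a', 'c'] -> ['c', 'e', 'a']
'e': index 1 in ['c', 'e', 'a'] -> ['e', 'c', 'a']


Output: [0, 0, 2, 0, 0, 0, 0, 0, 0, 2, 1]


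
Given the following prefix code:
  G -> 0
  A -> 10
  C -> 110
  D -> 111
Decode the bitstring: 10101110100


Decoding step by step:
Bits 10 -> A
Bits 10 -> A
Bits 111 -> D
Bits 0 -> G
Bits 10 -> A
Bits 0 -> G


Decoded message: AADGAG


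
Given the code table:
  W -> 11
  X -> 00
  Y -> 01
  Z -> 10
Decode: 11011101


Decoding:
11 -> W
01 -> Y
11 -> W
01 -> Y


Result: WYWY


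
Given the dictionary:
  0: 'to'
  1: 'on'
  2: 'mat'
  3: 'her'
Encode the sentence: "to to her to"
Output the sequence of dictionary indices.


Look up each word in the dictionary:
  'to' -> 0
  'to' -> 0
  'her' -> 3
  'to' -> 0

Encoded: [0, 0, 3, 0]


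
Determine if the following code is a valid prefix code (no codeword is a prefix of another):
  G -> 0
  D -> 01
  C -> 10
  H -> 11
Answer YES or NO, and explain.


Checking each pair (does one codeword prefix another?):
  G='0' vs D='01': prefix -- VIOLATION

NO -- this is NOT a valid prefix code. G (0) is a prefix of D (01).


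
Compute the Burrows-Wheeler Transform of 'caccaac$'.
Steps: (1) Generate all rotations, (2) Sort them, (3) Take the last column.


Rotations (sorted):
  0: $caccaac -> last char: c
  1: aac$cacc -> last char: c
  2: ac$cacca -> last char: a
  3: accaac$c -> last char: c
  4: c$caccaa -> last char: a
  5: caac$cac -> last char: c
  6: caccaac$ -> last char: $
  7: ccaac$ca -> last char: a


BWT = ccacac$a


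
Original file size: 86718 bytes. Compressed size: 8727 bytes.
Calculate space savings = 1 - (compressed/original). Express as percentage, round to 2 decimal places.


ratio = compressed/original = 8727/86718 = 0.100637
savings = 1 - ratio = 1 - 0.100637 = 0.899363
as a percentage: 0.899363 * 100 = 89.94%

Space savings = 1 - 8727/86718 = 89.94%


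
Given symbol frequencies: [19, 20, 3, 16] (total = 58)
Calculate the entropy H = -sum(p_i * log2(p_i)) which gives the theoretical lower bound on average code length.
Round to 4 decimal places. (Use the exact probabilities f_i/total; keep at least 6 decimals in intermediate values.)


Per-symbol terms -p_i * log2(p_i) with p_i = f_i/58:
  p = 19/58 = 0.327586: log2(p) = -1.610053, -p*log2(p) = 0.527431
  p = 20/58 = 0.344828: log2(p) = -1.536053, -p*log2(p) = 0.529673
  p = 3/58 = 0.051724: log2(p) = -4.273018, -p*log2(p) = 0.221018
  p = 16/58 = 0.275862: log2(p) = -1.857981, -p*log2(p) = 0.512546
H = 0.527431 + 0.529673 + 0.221018 + 0.512546 = 1.790668

H = 1.7907 bits/symbol


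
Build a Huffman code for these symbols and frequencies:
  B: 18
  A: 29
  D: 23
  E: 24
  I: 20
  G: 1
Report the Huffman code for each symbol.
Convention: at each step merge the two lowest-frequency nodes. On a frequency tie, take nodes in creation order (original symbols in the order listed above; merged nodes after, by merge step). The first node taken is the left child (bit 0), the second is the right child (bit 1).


Huffman tree construction:
Step 1: Merge G(1) + B(18) = 19
Step 2: Merge (G+B)(19) + I(20) = 39
Step 3: Merge D(23) + E(24) = 47
Step 4: Merge A(29) + ((G+B)+I)(39) = 68
Step 5: Merge (D+E)(47) + (A+((G+B)+I))(68) = 115
Read each symbol's code off the tree from the root (left child = 0, right child = 1).

Codes:
  B: 1101 (length 4)
  A: 10 (length 2)
  D: 00 (length 2)
  E: 01 (length 2)
  I: 111 (length 3)
  G: 1100 (length 4)
Average code length: 288/115 = 2.5043 bits/symbol


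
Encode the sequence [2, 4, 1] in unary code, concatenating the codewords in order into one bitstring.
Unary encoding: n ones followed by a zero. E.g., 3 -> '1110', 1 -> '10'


Encode each number as n ones followed by a terminating 0:
  2 -> 110 (3 bits)
  4 -> 11110 (5 bits)
  1 -> 10 (2 bits)
Total length = 3 + 5 + 2 = 10 bits.

Unary([2, 4, 1]) = 1101111010 (10 bits)


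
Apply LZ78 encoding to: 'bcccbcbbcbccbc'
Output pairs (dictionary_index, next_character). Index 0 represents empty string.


LZ78 encoding steps:
Dictionary: {0: ''}
Step 1: w='' (idx 0), next='b' -> output (0, 'b'), add 'b' as idx 1
Step 2: w='' (idx 0), next='c' -> output (0, 'c'), add 'c' as idx 2
Step 3: w='c' (idx 2), next='c' -> output (2, 'c'), add 'cc' as idx 3
Step 4: w='b' (idx 1), next='c' -> output (1, 'c'), add 'bc' as idx 4
Step 5: w='b' (idx 1), next='b' -> output (1, 'b'), add 'bb' as idx 5
Step 6: w='c' (idx 2), next='b' -> output (2, 'b'), add 'cb' as idx 6
Step 7: w='cc' (idx 3), next='b' -> output (3, 'b'), add 'ccb' as idx 7
Step 8: w='c' (idx 2), end of input -> output (2, '')


Encoded: [(0, 'b'), (0, 'c'), (2, 'c'), (1, 'c'), (1, 'b'), (2, 'b'), (3, 'b'), (2, '')]


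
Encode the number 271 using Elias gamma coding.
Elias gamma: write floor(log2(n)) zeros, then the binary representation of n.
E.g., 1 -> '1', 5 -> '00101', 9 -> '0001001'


num_bits = floor(log2(271)) + 1 = 9
leading_zeros = num_bits - 1 = 8
binary(271) = 100001111

Elias gamma(271) = '00000000' + '100001111' = 00000000100001111 (17 bits)


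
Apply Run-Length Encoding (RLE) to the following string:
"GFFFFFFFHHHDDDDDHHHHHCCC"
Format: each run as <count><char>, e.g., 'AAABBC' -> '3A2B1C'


Scanning runs left to right:
  i=0: run of 'G' x 1 -> '1G'
  i=1: run of 'F' x 7 -> '7F'
  i=8: run of 'H' x 3 -> '3H'
  i=11: run of 'D' x 5 -> '5D'
  i=16: run of 'H' x 5 -> '5H'
  i=21: run of 'C' x 3 -> '3C'

RLE = 1G7F3H5D5H3C


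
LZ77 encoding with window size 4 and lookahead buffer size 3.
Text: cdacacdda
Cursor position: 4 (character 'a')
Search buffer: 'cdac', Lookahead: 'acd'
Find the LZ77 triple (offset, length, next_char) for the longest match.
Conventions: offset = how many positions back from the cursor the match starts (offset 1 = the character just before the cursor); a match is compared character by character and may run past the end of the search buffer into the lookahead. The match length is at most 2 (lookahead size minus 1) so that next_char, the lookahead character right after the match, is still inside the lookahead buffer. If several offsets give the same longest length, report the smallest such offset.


Try each offset into the search buffer:
  offset=1 (pos 3, char 'c'): match length 0
  offset=2 (pos 2, char 'a'): match length 2
  offset=3 (pos 1, char 'd'): match length 0
  offset=4 (pos 0, char 'c'): match length 0
Longest match has length 2 at offset 2.
next_char = character at position 4 + 2 = 6 -> 'd'

Best match: offset=2, length=2 (matching 'ac' starting at position 2)
LZ77 triple: (2, 2, 'd')


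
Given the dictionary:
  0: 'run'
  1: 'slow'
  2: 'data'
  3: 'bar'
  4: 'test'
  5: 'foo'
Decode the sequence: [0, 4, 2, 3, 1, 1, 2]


Look up each index in the dictionary:
  0 -> 'run'
  4 -> 'test'
  2 -> 'data'
  3 -> 'bar'
  1 -> 'slow'
  1 -> 'slow'
  2 -> 'data'

Decoded: "run test data bar slow slow data"


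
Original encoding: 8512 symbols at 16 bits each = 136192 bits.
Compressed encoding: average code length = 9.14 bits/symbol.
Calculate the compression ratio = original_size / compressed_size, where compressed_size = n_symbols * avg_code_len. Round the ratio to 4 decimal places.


original_size = n_symbols * orig_bits = 8512 * 16 = 136192 bits
compressed_size = n_symbols * avg_code_len = 8512 * 9.14 = 77799.68 bits
ratio = original_size / compressed_size = 136192 / 77799.68 = 1.7505

Compression ratio = 1.7505


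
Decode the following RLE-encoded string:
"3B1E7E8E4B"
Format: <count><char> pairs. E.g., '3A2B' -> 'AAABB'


Expanding each <count><char> pair:
  3B -> 'BBB'
  1E -> 'E'
  7E -> 'EEEEEEE'
  8E -> 'EEEEEEEE'
  4B -> 'BBBB'

Decoded = BBBEEEEEEEEEEEEEEEEBBBB


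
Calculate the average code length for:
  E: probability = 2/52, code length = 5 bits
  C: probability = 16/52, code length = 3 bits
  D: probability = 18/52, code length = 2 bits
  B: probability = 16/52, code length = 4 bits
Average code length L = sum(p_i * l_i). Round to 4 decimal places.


Weighted contributions p_i * l_i:
  E: (2/52) * 5 = 10/52
  C: (16/52) * 3 = 48/52
  D: (18/52) * 2 = 36/52
  B: (16/52) * 4 = 64/52
Sum = (10 + 48 + 36 + 64)/52 = 158/52

L = 158/52 = 3.0385 bits/symbol


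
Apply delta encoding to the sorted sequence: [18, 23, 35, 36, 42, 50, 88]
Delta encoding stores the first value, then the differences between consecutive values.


First value: 18
Deltas:
  23 - 18 = 5
  35 - 23 = 12
  36 - 35 = 1
  42 - 36 = 6
  50 - 42 = 8
  88 - 50 = 38


Delta encoded: [18, 5, 12, 1, 6, 8, 38]


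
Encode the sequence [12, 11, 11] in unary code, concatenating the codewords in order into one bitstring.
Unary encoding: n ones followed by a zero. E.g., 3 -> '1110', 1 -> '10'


Encode each number as n ones followed by a terminating 0:
  12 -> 1111111111110 (13 bits)
  11 -> 111111111110 (12 bits)
  11 -> 111111111110 (12 bits)
Total length = 13 + 12 + 12 = 37 bits.

Unary([12, 11, 11]) = 1111111111110111111111110111111111110 (37 bits)


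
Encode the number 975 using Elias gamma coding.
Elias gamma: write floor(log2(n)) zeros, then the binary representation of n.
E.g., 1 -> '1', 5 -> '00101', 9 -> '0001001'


num_bits = floor(log2(975)) + 1 = 10
leading_zeros = num_bits - 1 = 9
binary(975) = 1111001111

Elias gamma(975) = '000000000' + '1111001111' = 0000000001111001111 (19 bits)


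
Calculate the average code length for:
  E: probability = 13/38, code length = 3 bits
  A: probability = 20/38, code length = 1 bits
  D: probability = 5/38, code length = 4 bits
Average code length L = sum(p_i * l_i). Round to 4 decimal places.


Weighted contributions p_i * l_i:
  E: (13/38) * 3 = 39/38
  A: (20/38) * 1 = 20/38
  D: (5/38) * 4 = 20/38
Sum = (39 + 20 + 20)/38 = 79/38

L = 79/38 = 2.0789 bits/symbol


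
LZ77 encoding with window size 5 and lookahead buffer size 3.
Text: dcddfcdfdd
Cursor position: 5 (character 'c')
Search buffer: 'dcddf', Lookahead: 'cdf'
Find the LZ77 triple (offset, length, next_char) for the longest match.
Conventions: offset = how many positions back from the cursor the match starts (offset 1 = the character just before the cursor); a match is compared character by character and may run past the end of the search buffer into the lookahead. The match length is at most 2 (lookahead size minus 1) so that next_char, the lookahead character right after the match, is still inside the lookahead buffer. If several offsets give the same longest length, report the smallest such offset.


Try each offset into the search buffer:
  offset=1 (pos 4, char 'f'): match length 0
  offset=2 (pos 3, char 'd'): match length 0
  offset=3 (pos 2, char 'd'): match length 0
  offset=4 (pos 1, char 'c'): match length 2
  offset=5 (pos 0, char 'd'): match length 0
Longest match has length 2 at offset 4.
next_char = character at position 5 + 2 = 7 -> 'f'

Best match: offset=4, length=2 (matching 'cd' starting at position 1)
LZ77 triple: (4, 2, 'f')


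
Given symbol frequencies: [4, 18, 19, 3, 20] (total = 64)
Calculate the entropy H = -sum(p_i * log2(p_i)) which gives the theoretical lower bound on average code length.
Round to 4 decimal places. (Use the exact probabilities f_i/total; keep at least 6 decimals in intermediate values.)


Per-symbol terms -p_i * log2(p_i) with p_i = f_i/64:
  p = 4/64 = 0.062500: log2(p) = -4.000000, -p*log2(p) = 0.250000
  p = 18/64 = 0.281250: log2(p) = -1.830075, -p*log2(p) = 0.514709
  p = 19/64 = 0.296875: log2(p) = -1.752072, -p*log2(p) = 0.520147
  p = 3/64 = 0.046875: log2(p) = -4.415037, -p*log2(p) = 0.206955
  p = 20/64 = 0.312500: log2(p) = -1.678072, -p*log2(p) = 0.524397
H = 0.250000 + 0.514709 + 0.520147 + 0.206955 + 0.524397 = 2.016208

H = 2.0162 bits/symbol


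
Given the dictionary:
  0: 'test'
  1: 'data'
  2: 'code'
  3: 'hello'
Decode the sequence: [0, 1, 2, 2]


Look up each index in the dictionary:
  0 -> 'test'
  1 -> 'data'
  2 -> 'code'
  2 -> 'code'

Decoded: "test data code code"


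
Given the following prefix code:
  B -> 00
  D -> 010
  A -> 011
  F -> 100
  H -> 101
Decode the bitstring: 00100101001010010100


Decoding step by step:
Bits 00 -> B
Bits 100 -> F
Bits 101 -> H
Bits 00 -> B
Bits 101 -> H
Bits 00 -> B
Bits 101 -> H
Bits 00 -> B


Decoded message: BFHBHBHB


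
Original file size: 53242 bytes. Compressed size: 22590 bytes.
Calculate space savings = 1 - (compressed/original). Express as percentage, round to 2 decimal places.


ratio = compressed/original = 22590/53242 = 0.424289
savings = 1 - ratio = 1 - 0.424289 = 0.575711
as a percentage: 0.575711 * 100 = 57.57%

Space savings = 1 - 22590/53242 = 57.57%


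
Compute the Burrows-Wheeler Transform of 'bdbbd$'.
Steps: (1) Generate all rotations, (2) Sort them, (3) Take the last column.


Rotations (sorted):
  0: $bdbbd -> last char: d
  1: bbd$bd -> last char: d
  2: bd$bdb -> last char: b
  3: bdbbd$ -> last char: $
  4: d$bdbb -> last char: b
  5: dbbd$b -> last char: b


BWT = ddb$bb


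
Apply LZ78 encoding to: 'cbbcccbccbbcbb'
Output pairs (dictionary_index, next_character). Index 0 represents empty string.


LZ78 encoding steps:
Dictionary: {0: ''}
Step 1: w='' (idx 0), next='c' -> output (0, 'c'), add 'c' as idx 1
Step 2: w='' (idx 0), next='b' -> output (0, 'b'), add 'b' as idx 2
Step 3: w='b' (idx 2), next='c' -> output (2, 'c'), add 'bc' as idx 3
Step 4: w='c' (idx 1), next='c' -> output (1, 'c'), add 'cc' as idx 4
Step 5: w='bc' (idx 3), next='c' -> output (3, 'c'), add 'bcc' as idx 5
Step 6: w='b' (idx 2), next='b' -> output (2, 'b'), add 'bb' as idx 6
Step 7: w='c' (idx 1), next='b' -> output (1, 'b'), add 'cb' as idx 7
Step 8: w='b' (idx 2), end of input -> output (2, '')


Encoded: [(0, 'c'), (0, 'b'), (2, 'c'), (1, 'c'), (3, 'c'), (2, 'b'), (1, 'b'), (2, '')]


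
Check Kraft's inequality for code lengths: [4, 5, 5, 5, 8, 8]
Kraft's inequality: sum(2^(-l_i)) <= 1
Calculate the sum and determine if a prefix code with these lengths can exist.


Sum = 2^(-4) + 2^(-5) + 2^(-5) + 2^(-5) + 2^(-8) + 2^(-8)
    = 0.0625 + 0.03125 + 0.03125 + 0.03125 + 0.00390625 + 0.00390625
    = 42/256 = 0.1640625
Since 0.1640625 <= 1, Kraft's inequality IS satisfied.
A prefix code with these lengths CAN exist.

Kraft sum = 0.1640625. Satisfied.


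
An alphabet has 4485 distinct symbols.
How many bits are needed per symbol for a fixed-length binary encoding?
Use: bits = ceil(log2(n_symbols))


log2(4485) = 12.1309
Bracket: 2^12 = 4096 < 4485 <= 2^13 = 8192
So ceil(log2(4485)) = 13

bits = ceil(log2(4485)) = ceil(12.1309) = 13 bits


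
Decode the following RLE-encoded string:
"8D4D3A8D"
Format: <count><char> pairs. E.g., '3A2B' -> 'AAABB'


Expanding each <count><char> pair:
  8D -> 'DDDDDDDD'
  4D -> 'DDDD'
  3A -> 'AAA'
  8D -> 'DDDDDDDD'

Decoded = DDDDDDDDDDDDAAADDDDDDDD


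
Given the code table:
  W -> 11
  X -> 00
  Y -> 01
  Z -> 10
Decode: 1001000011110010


Decoding:
10 -> Z
01 -> Y
00 -> X
00 -> X
11 -> W
11 -> W
00 -> X
10 -> Z


Result: ZYXXWWXZ


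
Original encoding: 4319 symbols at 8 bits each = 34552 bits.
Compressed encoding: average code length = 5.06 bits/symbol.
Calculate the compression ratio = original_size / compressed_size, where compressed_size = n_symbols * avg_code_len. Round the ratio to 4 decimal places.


original_size = n_symbols * orig_bits = 4319 * 8 = 34552 bits
compressed_size = n_symbols * avg_code_len = 4319 * 5.06 = 21854.14 bits
ratio = original_size / compressed_size = 34552 / 21854.14 = 1.581

Compression ratio = 1.581


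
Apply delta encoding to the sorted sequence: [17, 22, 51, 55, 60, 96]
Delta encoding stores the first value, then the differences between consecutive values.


First value: 17
Deltas:
  22 - 17 = 5
  51 - 22 = 29
  55 - 51 = 4
  60 - 55 = 5
  96 - 60 = 36


Delta encoded: [17, 5, 29, 4, 5, 36]


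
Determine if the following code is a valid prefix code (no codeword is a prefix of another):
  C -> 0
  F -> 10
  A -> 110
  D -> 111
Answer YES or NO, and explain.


Checking each pair (does one codeword prefix another?):
  C='0' vs F='10': no prefix
  C='0' vs A='110': no prefix
  C='0' vs D='111': no prefix
  F='10' vs C='0': no prefix
  F='10' vs A='110': no prefix
  F='10' vs D='111': no prefix
  A='110' vs C='0': no prefix
  A='110' vs F='10': no prefix
  A='110' vs D='111': no prefix
  D='111' vs C='0': no prefix
  D='111' vs F='10': no prefix
  D='111' vs A='110': no prefix
No violation found over all pairs.

YES -- this is a valid prefix code. No codeword is a prefix of any other codeword.


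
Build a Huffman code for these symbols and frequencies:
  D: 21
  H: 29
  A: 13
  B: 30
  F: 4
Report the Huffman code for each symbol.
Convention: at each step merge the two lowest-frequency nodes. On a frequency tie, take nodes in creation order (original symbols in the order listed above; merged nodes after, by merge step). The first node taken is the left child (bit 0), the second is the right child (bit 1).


Huffman tree construction:
Step 1: Merge F(4) + A(13) = 17
Step 2: Merge (F+A)(17) + D(21) = 38
Step 3: Merge H(29) + B(30) = 59
Step 4: Merge ((F+A)+D)(38) + (H+B)(59) = 97
Read each symbol's code off the tree from the root (left child = 0, right child = 1).

Codes:
  D: 01 (length 2)
  H: 10 (length 2)
  A: 001 (length 3)
  B: 11 (length 2)
  F: 000 (length 3)
Average code length: 211/97 = 2.1753 bits/symbol


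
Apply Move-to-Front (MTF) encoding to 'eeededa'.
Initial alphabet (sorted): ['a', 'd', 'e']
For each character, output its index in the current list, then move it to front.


MTF encoding:
'e': index 2 in ['a', 'd', 'e'] -> ['e', 'a', 'd']
'e': index 0 in ['e', 'a', 'd'] -> ['e', 'a', 'd']
'e': index 0 in ['e', 'a', 'd'] -> ['e', 'a', 'd']
'd': index 2 in ['e', 'a', 'd'] -> ['d', 'e', 'a']
'e': index 1 in ['d', 'e', 'a'] -> ['e', 'd', 'a']
'd': index 1 in ['e', 'd', 'a'] -> ['d', 'e', 'a']
'a': index 2 in ['d', 'e', 'a'] -> ['a', 'd', 'e']


Output: [2, 0, 0, 2, 1, 1, 2]


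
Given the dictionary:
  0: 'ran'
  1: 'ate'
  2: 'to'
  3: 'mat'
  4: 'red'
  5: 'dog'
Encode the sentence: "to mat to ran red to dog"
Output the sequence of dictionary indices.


Look up each word in the dictionary:
  'to' -> 2
  'mat' -> 3
  'to' -> 2
  'ran' -> 0
  'red' -> 4
  'to' -> 2
  'dog' -> 5

Encoded: [2, 3, 2, 0, 4, 2, 5]
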